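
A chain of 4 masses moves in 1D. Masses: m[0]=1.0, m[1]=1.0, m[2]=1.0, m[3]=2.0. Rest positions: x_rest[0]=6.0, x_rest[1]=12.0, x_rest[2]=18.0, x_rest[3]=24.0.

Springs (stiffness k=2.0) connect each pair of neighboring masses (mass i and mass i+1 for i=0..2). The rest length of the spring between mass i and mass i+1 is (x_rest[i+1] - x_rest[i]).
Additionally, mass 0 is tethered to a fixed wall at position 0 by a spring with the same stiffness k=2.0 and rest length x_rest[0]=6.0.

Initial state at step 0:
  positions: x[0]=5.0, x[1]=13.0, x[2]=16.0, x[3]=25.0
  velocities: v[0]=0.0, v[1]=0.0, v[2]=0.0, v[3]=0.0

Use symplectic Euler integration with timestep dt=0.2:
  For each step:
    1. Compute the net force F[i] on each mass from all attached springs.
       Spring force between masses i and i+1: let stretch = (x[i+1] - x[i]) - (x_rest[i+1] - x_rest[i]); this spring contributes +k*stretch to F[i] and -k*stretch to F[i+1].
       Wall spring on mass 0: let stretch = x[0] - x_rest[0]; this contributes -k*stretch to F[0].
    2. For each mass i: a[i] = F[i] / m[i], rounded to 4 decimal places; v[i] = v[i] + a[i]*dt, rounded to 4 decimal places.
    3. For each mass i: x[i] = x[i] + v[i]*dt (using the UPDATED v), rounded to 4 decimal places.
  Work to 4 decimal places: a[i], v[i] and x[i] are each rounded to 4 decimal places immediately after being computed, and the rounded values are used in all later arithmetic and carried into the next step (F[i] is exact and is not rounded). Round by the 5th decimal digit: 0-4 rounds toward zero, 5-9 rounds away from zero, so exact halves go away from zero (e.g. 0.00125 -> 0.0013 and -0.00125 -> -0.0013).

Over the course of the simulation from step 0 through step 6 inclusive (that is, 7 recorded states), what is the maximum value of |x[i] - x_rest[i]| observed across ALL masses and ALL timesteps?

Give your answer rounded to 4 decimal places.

Answer: 2.0200

Derivation:
Step 0: x=[5.0000 13.0000 16.0000 25.0000] v=[0.0000 0.0000 0.0000 0.0000]
Step 1: x=[5.2400 12.6000 16.4800 24.8800] v=[1.2000 -2.0000 2.4000 -0.6000]
Step 2: x=[5.6496 11.9216 17.3216 24.6640] v=[2.0480 -3.3920 4.2080 -1.0800]
Step 3: x=[6.1090 11.1734 18.3186 24.3943] v=[2.2970 -3.7408 4.9850 -1.3485]
Step 4: x=[6.4848 10.5917 19.2300 24.1216] v=[1.8792 -2.9085 4.5572 -1.3636]
Step 5: x=[6.6704 10.3725 19.8417 23.8932] v=[0.9280 -1.0959 3.0585 -1.1419]
Step 6: x=[6.6185 10.6147 20.0200 23.7428] v=[-0.2593 1.2109 0.8914 -0.7522]
Max displacement = 2.0200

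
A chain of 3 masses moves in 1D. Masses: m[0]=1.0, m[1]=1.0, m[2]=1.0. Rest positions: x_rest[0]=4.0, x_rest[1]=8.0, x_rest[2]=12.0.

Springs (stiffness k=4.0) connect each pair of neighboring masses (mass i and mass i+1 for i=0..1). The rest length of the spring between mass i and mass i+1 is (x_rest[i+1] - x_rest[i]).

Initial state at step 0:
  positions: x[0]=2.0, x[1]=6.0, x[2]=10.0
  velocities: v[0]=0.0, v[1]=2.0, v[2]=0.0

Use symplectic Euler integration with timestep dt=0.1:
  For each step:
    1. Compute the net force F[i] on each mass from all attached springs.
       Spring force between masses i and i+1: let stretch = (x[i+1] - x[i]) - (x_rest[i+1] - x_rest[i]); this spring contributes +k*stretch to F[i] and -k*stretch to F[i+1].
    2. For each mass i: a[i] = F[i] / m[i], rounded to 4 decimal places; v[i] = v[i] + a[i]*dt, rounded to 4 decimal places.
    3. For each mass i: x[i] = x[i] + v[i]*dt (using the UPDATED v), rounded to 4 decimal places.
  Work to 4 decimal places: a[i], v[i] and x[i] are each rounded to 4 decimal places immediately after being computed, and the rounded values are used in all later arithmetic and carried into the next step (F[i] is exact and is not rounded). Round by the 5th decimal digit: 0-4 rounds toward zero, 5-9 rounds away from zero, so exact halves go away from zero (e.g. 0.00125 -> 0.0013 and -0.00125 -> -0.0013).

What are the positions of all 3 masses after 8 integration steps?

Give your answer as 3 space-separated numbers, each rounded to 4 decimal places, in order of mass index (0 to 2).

Answer: 2.4652 6.6697 10.4652

Derivation:
Step 0: x=[2.0000 6.0000 10.0000] v=[0.0000 2.0000 0.0000]
Step 1: x=[2.0000 6.2000 10.0000] v=[0.0000 2.0000 0.0000]
Step 2: x=[2.0080 6.3840 10.0080] v=[0.0800 1.8400 0.0800]
Step 3: x=[2.0310 6.5379 10.0310] v=[0.2304 1.5392 0.2304]
Step 4: x=[2.0743 6.6513 10.0743] v=[0.4332 1.1337 0.4332]
Step 5: x=[2.1407 6.7185 10.1407] v=[0.6640 0.6721 0.6640]
Step 6: x=[2.2302 6.7395 10.2302] v=[0.8951 0.2099 0.8951]
Step 7: x=[2.3401 6.7198 10.3401] v=[1.0988 -0.1975 1.0988]
Step 8: x=[2.4652 6.6697 10.4652] v=[1.2507 -0.5013 1.2507]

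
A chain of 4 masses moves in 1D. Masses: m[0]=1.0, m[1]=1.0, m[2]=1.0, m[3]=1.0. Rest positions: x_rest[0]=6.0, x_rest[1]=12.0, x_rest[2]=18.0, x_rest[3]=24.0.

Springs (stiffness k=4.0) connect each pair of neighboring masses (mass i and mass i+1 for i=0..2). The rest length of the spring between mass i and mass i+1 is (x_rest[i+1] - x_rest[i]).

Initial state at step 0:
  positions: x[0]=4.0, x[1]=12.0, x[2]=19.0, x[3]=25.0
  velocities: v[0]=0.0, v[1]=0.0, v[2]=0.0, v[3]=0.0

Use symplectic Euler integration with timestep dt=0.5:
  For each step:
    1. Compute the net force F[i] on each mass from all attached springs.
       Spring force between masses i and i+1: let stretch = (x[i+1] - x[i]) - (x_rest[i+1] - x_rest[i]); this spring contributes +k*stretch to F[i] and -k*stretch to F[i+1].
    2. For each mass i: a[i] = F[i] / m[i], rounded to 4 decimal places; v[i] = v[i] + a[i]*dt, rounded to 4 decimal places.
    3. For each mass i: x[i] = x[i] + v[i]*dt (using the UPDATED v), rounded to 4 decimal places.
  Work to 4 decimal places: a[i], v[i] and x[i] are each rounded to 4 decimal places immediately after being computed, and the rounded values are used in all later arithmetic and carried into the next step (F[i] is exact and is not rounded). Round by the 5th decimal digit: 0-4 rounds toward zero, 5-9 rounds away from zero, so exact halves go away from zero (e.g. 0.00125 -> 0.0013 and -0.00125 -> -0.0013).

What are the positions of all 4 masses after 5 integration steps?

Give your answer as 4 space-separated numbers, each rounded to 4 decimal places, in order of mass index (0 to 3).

Step 0: x=[4.0000 12.0000 19.0000 25.0000] v=[0.0000 0.0000 0.0000 0.0000]
Step 1: x=[6.0000 11.0000 18.0000 25.0000] v=[4.0000 -2.0000 -2.0000 0.0000]
Step 2: x=[7.0000 12.0000 17.0000 24.0000] v=[2.0000 2.0000 -2.0000 -2.0000]
Step 3: x=[7.0000 13.0000 18.0000 22.0000] v=[0.0000 2.0000 2.0000 -4.0000]
Step 4: x=[7.0000 13.0000 18.0000 22.0000] v=[0.0000 0.0000 0.0000 0.0000]
Step 5: x=[7.0000 12.0000 17.0000 24.0000] v=[0.0000 -2.0000 -2.0000 4.0000]

Answer: 7.0000 12.0000 17.0000 24.0000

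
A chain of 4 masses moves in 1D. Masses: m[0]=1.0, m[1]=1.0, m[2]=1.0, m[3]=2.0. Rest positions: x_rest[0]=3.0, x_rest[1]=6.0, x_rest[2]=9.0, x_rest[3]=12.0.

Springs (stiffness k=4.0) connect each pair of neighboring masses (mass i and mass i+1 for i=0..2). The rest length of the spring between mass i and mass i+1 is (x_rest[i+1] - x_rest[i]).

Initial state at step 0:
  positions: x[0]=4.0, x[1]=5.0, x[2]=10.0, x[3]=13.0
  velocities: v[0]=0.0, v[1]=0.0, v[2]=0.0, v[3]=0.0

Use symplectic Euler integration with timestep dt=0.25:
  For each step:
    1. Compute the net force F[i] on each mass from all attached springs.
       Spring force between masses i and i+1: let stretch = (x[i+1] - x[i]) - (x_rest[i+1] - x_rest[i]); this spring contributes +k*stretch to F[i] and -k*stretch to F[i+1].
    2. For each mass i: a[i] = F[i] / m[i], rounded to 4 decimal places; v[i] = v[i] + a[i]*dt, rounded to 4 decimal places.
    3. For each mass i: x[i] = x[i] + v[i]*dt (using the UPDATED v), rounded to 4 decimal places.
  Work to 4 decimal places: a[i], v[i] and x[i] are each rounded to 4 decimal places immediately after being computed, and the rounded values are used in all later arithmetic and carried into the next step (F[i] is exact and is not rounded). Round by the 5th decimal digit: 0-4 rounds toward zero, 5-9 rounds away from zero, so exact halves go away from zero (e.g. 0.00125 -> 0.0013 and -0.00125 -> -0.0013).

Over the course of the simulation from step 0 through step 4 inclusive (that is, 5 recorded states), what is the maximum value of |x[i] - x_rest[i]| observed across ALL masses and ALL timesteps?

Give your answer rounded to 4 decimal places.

Answer: 1.8438

Derivation:
Step 0: x=[4.0000 5.0000 10.0000 13.0000] v=[0.0000 0.0000 0.0000 0.0000]
Step 1: x=[3.5000 6.0000 9.5000 13.0000] v=[-2.0000 4.0000 -2.0000 0.0000]
Step 2: x=[2.8750 7.2500 9.0000 12.9375] v=[-2.5000 5.0000 -2.0000 -0.2500]
Step 3: x=[2.5938 7.8438 9.0469 12.7578] v=[-1.1250 2.3750 0.1875 -0.7188]
Step 4: x=[2.8751 7.4258 9.7207 12.4892] v=[1.1250 -1.6719 2.6953 -1.0743]
Max displacement = 1.8438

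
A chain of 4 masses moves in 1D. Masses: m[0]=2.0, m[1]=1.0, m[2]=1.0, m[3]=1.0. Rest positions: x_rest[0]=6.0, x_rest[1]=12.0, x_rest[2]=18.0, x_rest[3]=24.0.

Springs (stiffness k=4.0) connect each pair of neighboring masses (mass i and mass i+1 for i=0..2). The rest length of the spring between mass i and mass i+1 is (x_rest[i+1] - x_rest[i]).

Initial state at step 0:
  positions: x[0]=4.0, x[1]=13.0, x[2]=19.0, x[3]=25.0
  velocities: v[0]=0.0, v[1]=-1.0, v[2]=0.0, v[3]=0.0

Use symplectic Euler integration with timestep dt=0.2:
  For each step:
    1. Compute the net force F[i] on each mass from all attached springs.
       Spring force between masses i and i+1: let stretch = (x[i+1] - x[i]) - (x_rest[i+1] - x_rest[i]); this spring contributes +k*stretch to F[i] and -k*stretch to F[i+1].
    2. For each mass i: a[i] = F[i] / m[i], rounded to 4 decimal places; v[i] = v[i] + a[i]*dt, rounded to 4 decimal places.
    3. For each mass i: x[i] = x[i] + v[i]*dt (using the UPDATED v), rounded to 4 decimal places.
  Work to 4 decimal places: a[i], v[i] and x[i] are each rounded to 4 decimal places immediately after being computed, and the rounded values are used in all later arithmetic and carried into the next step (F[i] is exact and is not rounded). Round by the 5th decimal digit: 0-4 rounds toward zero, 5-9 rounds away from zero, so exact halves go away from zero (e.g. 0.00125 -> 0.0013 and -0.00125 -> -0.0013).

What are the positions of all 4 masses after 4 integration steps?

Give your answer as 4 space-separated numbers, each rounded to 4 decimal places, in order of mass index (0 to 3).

Step 0: x=[4.0000 13.0000 19.0000 25.0000] v=[0.0000 -1.0000 0.0000 0.0000]
Step 1: x=[4.2400 12.3200 19.0000 25.0000] v=[1.2000 -3.4000 0.0000 0.0000]
Step 2: x=[4.6464 11.4160 18.8912 25.0000] v=[2.0320 -4.5200 -0.5440 0.0000]
Step 3: x=[5.1144 10.6249 18.5638 24.9826] v=[2.3398 -3.9555 -1.6371 -0.0870]
Step 4: x=[5.5432 10.2223 17.9932 24.8982] v=[2.1440 -2.0128 -2.8532 -0.4220]

Answer: 5.5432 10.2223 17.9932 24.8982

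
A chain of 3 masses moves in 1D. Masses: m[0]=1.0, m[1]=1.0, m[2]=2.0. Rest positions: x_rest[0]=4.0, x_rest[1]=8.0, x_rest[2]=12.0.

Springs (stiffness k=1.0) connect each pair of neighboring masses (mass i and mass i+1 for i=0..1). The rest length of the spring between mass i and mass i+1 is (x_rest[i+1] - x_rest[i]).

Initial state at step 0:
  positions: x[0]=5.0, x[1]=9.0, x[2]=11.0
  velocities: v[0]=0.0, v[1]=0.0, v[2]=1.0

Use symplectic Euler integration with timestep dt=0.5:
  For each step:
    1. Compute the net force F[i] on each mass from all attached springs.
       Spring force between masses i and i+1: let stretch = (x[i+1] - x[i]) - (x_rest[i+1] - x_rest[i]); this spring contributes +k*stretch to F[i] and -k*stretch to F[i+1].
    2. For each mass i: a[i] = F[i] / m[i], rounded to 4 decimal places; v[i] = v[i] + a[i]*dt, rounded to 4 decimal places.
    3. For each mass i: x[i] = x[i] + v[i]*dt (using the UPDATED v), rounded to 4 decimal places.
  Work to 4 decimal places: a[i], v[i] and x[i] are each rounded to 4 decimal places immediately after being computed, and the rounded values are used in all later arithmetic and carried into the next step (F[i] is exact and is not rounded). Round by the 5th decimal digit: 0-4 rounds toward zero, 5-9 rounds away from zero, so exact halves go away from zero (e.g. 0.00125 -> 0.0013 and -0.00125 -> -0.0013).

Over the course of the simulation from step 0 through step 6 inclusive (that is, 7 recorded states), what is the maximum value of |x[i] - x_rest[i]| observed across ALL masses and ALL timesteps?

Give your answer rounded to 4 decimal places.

Step 0: x=[5.0000 9.0000 11.0000] v=[0.0000 0.0000 1.0000]
Step 1: x=[5.0000 8.5000 11.7500] v=[0.0000 -1.0000 1.5000]
Step 2: x=[4.8750 7.9375 12.5938] v=[-0.2500 -1.1250 1.6875]
Step 3: x=[4.5156 7.7735 13.3555] v=[-0.7188 -0.3281 1.5234]
Step 4: x=[3.9707 8.1905 13.9195] v=[-1.0899 0.8340 1.1279]
Step 5: x=[3.4807 8.9848 14.2674] v=[-0.9800 1.5886 0.6957]
Step 6: x=[3.3667 9.7238 14.4550] v=[-0.2280 1.4779 0.3751]
Max displacement = 2.4550

Answer: 2.4550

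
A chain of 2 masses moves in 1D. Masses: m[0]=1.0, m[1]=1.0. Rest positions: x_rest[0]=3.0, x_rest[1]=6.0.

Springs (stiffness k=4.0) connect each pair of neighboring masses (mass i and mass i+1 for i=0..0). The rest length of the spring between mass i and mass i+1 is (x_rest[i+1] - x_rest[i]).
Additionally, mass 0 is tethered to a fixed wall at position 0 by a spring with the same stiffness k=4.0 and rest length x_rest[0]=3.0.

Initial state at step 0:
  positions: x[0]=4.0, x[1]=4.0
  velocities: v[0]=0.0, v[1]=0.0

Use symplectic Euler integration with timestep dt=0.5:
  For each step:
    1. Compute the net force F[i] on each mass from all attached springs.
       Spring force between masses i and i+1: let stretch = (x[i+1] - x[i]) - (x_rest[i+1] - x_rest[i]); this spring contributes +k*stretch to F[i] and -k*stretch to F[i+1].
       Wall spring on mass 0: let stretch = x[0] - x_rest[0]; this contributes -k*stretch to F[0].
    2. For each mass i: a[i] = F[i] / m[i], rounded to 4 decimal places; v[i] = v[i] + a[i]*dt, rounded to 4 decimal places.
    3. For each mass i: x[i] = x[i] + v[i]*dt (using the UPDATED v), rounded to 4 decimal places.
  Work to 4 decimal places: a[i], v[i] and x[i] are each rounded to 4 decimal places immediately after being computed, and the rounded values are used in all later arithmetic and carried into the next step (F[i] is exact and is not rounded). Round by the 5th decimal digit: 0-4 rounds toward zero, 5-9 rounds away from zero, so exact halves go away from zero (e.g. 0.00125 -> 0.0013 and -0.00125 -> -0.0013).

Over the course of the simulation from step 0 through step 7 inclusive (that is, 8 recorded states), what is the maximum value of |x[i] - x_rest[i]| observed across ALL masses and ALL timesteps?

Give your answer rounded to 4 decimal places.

Answer: 3.0000

Derivation:
Step 0: x=[4.0000 4.0000] v=[0.0000 0.0000]
Step 1: x=[0.0000 7.0000] v=[-8.0000 6.0000]
Step 2: x=[3.0000 6.0000] v=[6.0000 -2.0000]
Step 3: x=[6.0000 5.0000] v=[6.0000 -2.0000]
Step 4: x=[2.0000 8.0000] v=[-8.0000 6.0000]
Step 5: x=[2.0000 8.0000] v=[0.0000 0.0000]
Step 6: x=[6.0000 5.0000] v=[8.0000 -6.0000]
Step 7: x=[3.0000 6.0000] v=[-6.0000 2.0000]
Max displacement = 3.0000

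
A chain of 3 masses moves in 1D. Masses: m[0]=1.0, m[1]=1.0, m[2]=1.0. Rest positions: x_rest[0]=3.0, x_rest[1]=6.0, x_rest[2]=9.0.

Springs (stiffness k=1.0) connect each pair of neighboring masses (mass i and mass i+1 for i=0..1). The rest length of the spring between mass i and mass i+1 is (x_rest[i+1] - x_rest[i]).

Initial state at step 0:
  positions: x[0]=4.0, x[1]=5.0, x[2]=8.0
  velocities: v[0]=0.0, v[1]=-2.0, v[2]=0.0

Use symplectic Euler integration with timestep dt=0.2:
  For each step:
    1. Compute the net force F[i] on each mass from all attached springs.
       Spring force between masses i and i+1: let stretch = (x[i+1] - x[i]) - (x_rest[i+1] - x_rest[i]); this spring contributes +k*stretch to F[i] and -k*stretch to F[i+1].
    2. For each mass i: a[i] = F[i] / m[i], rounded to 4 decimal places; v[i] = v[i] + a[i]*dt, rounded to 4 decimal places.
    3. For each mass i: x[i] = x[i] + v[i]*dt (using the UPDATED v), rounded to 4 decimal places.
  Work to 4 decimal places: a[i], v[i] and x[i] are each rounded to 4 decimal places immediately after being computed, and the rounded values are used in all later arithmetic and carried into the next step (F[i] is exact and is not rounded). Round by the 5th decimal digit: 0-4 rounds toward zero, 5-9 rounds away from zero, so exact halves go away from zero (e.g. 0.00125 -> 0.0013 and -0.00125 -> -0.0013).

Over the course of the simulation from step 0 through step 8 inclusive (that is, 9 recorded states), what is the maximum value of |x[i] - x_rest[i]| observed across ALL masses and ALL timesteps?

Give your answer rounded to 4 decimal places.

Answer: 1.7288

Derivation:
Step 0: x=[4.0000 5.0000 8.0000] v=[0.0000 -2.0000 0.0000]
Step 1: x=[3.9200 4.6800 8.0000] v=[-0.4000 -1.6000 0.0000]
Step 2: x=[3.7504 4.4624 7.9872] v=[-0.8480 -1.0880 -0.0640]
Step 3: x=[3.4893 4.3573 7.9534] v=[-1.3056 -0.5254 -0.1690]
Step 4: x=[3.1429 4.3613 7.8958] v=[-1.7320 0.0202 -0.2882]
Step 5: x=[2.7252 4.4580 7.8168] v=[-2.0883 0.4834 -0.3951]
Step 6: x=[2.2569 4.6197 7.7234] v=[-2.3417 0.8086 -0.4669]
Step 7: x=[1.7631 4.8111 7.6259] v=[-2.4691 0.9568 -0.4876]
Step 8: x=[1.2712 4.9931 7.5358] v=[-2.4595 0.9102 -0.4506]
Max displacement = 1.7288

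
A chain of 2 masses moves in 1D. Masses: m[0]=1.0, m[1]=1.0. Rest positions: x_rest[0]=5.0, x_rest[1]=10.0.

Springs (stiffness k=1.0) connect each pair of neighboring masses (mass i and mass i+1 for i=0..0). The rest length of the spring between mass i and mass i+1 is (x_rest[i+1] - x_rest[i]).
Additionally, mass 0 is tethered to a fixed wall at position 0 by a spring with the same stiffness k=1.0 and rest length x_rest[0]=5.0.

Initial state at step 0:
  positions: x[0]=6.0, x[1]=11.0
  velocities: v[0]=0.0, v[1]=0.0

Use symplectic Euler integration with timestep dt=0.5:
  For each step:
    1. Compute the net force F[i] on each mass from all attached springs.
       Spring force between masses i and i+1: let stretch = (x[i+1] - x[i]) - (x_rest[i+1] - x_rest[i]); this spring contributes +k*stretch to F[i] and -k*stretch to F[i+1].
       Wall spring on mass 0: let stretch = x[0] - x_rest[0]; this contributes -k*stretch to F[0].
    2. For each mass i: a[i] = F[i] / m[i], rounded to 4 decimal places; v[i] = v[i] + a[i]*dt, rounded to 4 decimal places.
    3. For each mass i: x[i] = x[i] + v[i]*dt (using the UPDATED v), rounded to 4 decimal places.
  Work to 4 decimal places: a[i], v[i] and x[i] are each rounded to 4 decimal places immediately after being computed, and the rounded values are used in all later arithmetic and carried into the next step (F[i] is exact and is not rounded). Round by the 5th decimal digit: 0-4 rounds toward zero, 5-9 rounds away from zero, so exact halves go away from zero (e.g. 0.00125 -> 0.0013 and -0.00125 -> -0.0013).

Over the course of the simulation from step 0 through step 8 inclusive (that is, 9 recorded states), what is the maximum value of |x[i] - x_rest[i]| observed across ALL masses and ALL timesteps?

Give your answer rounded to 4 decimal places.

Step 0: x=[6.0000 11.0000] v=[0.0000 0.0000]
Step 1: x=[5.7500 11.0000] v=[-0.5000 0.0000]
Step 2: x=[5.3750 10.9375] v=[-0.7500 -0.1250]
Step 3: x=[5.0469 10.7344] v=[-0.6563 -0.4063]
Step 4: x=[4.8789 10.3594] v=[-0.3360 -0.7501]
Step 5: x=[4.8613 9.8642] v=[-0.0352 -0.9904]
Step 6: x=[4.8791 9.3683] v=[0.0356 -0.9919]
Step 7: x=[4.7994 9.0001] v=[-0.1594 -0.7365]
Step 8: x=[4.5700 8.8317] v=[-0.4588 -0.3369]
Max displacement = 1.1683

Answer: 1.1683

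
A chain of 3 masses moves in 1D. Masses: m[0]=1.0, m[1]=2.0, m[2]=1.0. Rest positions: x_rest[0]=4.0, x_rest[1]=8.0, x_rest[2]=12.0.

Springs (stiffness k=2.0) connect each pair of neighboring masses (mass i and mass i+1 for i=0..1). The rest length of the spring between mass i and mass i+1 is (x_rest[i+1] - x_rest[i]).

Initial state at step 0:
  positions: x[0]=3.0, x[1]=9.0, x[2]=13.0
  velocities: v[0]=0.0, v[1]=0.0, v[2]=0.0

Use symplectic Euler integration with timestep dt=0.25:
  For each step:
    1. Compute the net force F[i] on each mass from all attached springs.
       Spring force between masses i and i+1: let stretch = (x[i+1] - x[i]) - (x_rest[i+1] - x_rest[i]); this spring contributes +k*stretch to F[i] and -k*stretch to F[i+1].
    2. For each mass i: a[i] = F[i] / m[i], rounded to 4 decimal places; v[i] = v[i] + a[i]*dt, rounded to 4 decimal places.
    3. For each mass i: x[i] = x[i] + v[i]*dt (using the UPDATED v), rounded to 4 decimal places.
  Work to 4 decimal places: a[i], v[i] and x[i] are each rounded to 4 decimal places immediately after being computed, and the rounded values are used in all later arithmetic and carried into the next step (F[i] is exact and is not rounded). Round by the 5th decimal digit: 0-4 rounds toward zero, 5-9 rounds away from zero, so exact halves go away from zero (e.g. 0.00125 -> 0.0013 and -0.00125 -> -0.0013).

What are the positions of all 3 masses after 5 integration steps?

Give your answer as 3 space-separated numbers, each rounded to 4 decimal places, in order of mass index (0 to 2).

Answer: 5.3637 8.0172 12.6023

Derivation:
Step 0: x=[3.0000 9.0000 13.0000] v=[0.0000 0.0000 0.0000]
Step 1: x=[3.2500 8.8750 13.0000] v=[1.0000 -0.5000 0.0000]
Step 2: x=[3.7031 8.6563 12.9844] v=[1.8125 -0.8750 -0.0625]
Step 3: x=[4.2754 8.3985 12.9278] v=[2.2891 -1.0313 -0.2266]
Step 4: x=[4.8631 8.1661 12.8050] v=[2.3507 -0.9298 -0.4913]
Step 5: x=[5.3637 8.0172 12.6023] v=[2.0022 -0.5958 -0.8108]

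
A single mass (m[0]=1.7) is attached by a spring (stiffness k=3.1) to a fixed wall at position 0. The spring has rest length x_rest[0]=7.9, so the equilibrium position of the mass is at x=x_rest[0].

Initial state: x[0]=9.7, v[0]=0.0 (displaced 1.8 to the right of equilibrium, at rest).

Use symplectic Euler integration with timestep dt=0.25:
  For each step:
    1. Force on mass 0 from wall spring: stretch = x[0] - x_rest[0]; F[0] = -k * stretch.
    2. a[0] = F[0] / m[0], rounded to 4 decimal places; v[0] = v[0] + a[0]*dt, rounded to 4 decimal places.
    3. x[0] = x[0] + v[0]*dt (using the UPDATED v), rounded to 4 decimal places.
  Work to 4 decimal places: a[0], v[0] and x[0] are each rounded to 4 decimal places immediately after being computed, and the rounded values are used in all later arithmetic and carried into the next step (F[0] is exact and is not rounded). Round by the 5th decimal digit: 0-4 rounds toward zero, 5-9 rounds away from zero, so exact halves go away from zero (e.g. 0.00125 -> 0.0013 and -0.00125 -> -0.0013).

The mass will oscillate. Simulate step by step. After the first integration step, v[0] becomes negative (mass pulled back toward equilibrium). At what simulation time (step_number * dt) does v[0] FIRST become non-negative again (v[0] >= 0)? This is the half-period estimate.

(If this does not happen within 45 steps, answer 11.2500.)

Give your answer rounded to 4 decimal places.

Step 0: x=[9.7000] v=[0.0000]
Step 1: x=[9.4949] v=[-0.8206]
Step 2: x=[9.1080] v=[-1.5477]
Step 3: x=[8.5834] v=[-2.0984]
Step 4: x=[7.9809] v=[-2.4100]
Step 5: x=[7.3692] v=[-2.4469]
Step 6: x=[6.8180] v=[-2.2049]
Step 7: x=[6.3901] v=[-1.7116]
Step 8: x=[6.1343] v=[-1.0233]
Step 9: x=[6.0797] v=[-0.2184]
Step 10: x=[6.2326] v=[0.6115]
First v>=0 after going negative at step 10, time=2.5000

Answer: 2.5000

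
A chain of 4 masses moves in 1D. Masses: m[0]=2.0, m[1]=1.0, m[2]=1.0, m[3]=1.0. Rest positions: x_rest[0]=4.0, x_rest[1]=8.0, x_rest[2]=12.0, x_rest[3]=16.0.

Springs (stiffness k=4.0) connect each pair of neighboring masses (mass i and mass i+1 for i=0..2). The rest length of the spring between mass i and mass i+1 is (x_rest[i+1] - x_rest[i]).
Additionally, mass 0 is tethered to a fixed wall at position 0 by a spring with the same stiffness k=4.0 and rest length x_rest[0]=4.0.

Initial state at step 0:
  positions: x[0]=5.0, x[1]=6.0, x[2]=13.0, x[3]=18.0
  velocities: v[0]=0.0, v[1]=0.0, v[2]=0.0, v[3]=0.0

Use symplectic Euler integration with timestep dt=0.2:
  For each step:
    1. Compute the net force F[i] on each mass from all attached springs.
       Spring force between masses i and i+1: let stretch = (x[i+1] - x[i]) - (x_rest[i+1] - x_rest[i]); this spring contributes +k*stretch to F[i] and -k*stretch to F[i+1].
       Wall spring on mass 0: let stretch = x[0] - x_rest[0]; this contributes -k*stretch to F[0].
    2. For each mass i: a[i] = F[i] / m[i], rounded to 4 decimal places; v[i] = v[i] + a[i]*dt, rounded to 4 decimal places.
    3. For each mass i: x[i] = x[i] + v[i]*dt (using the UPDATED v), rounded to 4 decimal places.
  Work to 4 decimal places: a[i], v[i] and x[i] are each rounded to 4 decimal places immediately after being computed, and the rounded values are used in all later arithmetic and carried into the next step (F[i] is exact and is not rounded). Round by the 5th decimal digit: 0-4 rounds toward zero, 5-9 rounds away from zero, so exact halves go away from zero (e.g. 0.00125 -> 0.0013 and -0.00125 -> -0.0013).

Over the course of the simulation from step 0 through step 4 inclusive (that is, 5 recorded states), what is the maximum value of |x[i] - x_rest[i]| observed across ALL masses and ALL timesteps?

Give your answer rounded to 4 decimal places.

Step 0: x=[5.0000 6.0000 13.0000 18.0000] v=[0.0000 0.0000 0.0000 0.0000]
Step 1: x=[4.6800 6.9600 12.6800 17.8400] v=[-1.6000 4.8000 -1.6000 -0.8000]
Step 2: x=[4.1680 8.4704 12.2704 17.4944] v=[-2.5600 7.5520 -2.0480 -1.7280]
Step 3: x=[3.6668 9.9004 12.0886 16.9530] v=[-2.5062 7.1501 -0.9088 -2.7072]
Step 4: x=[3.3709 10.6832 12.3350 16.2733] v=[-1.4795 3.9138 1.2322 -3.3987]
Max displacement = 2.6832

Answer: 2.6832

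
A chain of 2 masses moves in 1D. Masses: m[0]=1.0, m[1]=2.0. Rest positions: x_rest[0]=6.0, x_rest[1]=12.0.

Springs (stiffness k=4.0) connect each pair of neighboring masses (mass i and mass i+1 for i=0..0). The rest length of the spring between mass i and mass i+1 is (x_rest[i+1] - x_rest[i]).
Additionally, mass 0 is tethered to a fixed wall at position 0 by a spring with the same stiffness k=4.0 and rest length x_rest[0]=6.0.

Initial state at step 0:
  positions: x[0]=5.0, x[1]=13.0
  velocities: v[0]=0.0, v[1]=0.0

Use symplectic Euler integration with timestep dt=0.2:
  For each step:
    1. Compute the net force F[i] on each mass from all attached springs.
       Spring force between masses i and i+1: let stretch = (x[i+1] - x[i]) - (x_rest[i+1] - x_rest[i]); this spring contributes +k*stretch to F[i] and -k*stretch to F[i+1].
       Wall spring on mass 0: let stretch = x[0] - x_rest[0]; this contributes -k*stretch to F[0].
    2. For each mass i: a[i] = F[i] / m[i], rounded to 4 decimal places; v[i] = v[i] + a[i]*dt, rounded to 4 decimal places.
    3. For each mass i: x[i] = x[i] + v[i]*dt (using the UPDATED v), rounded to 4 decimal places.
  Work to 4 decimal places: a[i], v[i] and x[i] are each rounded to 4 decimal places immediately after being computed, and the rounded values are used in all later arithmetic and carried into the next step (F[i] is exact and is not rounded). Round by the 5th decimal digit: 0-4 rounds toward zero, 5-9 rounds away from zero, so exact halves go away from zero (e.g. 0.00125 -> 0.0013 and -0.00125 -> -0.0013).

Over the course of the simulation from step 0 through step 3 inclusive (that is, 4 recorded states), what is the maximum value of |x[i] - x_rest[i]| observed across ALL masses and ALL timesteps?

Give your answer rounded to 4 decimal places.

Answer: 1.0495

Derivation:
Step 0: x=[5.0000 13.0000] v=[0.0000 0.0000]
Step 1: x=[5.4800 12.8400] v=[2.4000 -0.8000]
Step 2: x=[6.2608 12.5712] v=[3.9040 -1.3440]
Step 3: x=[7.0495 12.2776] v=[3.9437 -1.4682]
Max displacement = 1.0495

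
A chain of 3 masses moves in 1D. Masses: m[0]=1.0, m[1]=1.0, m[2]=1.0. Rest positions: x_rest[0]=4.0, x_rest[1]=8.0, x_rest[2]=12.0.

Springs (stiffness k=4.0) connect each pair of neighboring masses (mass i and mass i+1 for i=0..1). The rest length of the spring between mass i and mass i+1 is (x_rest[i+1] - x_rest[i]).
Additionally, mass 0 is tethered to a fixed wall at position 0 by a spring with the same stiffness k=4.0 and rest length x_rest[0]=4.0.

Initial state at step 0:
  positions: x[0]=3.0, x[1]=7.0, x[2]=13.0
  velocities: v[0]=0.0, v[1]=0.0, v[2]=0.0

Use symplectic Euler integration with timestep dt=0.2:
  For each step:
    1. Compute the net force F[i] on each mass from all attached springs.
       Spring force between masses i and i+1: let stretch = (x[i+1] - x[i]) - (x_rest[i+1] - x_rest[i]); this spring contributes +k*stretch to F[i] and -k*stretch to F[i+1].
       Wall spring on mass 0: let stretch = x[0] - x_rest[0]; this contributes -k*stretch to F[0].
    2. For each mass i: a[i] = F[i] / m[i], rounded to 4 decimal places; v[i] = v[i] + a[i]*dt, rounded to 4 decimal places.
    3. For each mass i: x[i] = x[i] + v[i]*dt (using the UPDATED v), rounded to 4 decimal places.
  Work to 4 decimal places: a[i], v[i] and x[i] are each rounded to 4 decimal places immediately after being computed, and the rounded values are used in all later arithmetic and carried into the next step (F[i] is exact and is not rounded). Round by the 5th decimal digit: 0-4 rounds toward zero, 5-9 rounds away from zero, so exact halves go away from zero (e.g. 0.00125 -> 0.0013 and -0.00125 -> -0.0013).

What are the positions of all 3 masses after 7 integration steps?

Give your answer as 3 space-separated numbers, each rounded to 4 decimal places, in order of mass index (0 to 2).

Answer: 5.2166 8.1518 11.2793

Derivation:
Step 0: x=[3.0000 7.0000 13.0000] v=[0.0000 0.0000 0.0000]
Step 1: x=[3.1600 7.3200 12.6800] v=[0.8000 1.6000 -1.6000]
Step 2: x=[3.4800 7.8320 12.1424] v=[1.6000 2.5600 -2.6880]
Step 3: x=[3.9395 8.3373 11.5551] v=[2.2976 2.5267 -2.9363]
Step 4: x=[4.4723 8.6538 11.0930] v=[2.6642 1.5827 -2.3105]
Step 5: x=[4.9586 8.6916 10.8806] v=[2.4316 0.1889 -1.0619]
Step 6: x=[5.2488 8.4823 10.9580] v=[1.4511 -1.0463 0.3869]
Step 7: x=[5.2166 8.1518 11.2793] v=[-0.1611 -1.6525 1.6063]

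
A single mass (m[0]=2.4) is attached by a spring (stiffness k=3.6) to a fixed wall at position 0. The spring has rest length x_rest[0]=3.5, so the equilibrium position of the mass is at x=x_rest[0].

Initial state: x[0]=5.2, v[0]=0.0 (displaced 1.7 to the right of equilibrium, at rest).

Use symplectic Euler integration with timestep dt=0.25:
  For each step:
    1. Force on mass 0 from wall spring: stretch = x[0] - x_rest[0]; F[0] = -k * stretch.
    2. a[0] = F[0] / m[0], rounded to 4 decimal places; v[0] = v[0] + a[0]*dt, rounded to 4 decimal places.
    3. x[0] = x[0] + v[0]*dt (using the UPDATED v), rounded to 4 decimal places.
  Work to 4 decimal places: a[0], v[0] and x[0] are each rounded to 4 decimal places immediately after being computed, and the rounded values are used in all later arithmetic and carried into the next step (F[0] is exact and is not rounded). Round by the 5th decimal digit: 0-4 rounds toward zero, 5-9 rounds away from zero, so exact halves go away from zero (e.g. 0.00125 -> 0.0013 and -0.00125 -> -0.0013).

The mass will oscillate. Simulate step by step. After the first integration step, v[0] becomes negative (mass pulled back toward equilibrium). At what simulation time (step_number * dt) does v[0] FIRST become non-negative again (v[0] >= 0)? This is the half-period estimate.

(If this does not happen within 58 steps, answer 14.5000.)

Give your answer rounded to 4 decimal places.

Step 0: x=[5.2000] v=[0.0000]
Step 1: x=[5.0406] v=[-0.6375]
Step 2: x=[4.7368] v=[-1.2152]
Step 3: x=[4.3171] v=[-1.6790]
Step 4: x=[3.8208] v=[-1.9854]
Step 5: x=[3.2944] v=[-2.1057]
Step 6: x=[2.7873] v=[-2.0286]
Step 7: x=[2.3470] v=[-1.7613]
Step 8: x=[2.0148] v=[-1.3289]
Step 9: x=[1.8218] v=[-0.7720]
Step 10: x=[1.7861] v=[-0.1427]
Step 11: x=[1.9111] v=[0.5000]
First v>=0 after going negative at step 11, time=2.7500

Answer: 2.7500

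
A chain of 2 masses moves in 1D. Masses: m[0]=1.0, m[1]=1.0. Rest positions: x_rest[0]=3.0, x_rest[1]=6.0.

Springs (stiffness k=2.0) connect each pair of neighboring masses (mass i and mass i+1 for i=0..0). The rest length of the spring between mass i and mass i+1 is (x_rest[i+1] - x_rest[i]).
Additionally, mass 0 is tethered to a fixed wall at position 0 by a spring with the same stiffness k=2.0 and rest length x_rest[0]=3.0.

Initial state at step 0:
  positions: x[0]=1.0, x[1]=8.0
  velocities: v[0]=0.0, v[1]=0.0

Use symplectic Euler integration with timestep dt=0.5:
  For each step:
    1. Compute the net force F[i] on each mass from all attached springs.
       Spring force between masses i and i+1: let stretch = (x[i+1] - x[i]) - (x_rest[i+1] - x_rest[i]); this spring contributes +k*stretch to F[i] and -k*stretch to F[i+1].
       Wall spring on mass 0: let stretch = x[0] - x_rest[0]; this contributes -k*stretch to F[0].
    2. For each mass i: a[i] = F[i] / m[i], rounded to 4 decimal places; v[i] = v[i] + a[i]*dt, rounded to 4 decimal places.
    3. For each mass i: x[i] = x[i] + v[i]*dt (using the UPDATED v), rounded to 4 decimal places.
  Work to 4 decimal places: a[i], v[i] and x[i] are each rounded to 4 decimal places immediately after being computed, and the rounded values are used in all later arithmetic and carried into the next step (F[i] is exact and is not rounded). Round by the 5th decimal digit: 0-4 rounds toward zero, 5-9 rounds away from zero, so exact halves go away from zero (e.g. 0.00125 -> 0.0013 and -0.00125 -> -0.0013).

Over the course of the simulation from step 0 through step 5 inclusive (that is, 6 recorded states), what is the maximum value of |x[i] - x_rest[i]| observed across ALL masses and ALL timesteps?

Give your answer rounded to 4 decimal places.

Step 0: x=[1.0000 8.0000] v=[0.0000 0.0000]
Step 1: x=[4.0000 6.0000] v=[6.0000 -4.0000]
Step 2: x=[6.0000 4.5000] v=[4.0000 -3.0000]
Step 3: x=[4.2500 5.2500] v=[-3.5000 1.5000]
Step 4: x=[0.8750 7.0000] v=[-6.7500 3.5000]
Step 5: x=[0.1250 7.1875] v=[-1.5000 0.3750]
Max displacement = 3.0000

Answer: 3.0000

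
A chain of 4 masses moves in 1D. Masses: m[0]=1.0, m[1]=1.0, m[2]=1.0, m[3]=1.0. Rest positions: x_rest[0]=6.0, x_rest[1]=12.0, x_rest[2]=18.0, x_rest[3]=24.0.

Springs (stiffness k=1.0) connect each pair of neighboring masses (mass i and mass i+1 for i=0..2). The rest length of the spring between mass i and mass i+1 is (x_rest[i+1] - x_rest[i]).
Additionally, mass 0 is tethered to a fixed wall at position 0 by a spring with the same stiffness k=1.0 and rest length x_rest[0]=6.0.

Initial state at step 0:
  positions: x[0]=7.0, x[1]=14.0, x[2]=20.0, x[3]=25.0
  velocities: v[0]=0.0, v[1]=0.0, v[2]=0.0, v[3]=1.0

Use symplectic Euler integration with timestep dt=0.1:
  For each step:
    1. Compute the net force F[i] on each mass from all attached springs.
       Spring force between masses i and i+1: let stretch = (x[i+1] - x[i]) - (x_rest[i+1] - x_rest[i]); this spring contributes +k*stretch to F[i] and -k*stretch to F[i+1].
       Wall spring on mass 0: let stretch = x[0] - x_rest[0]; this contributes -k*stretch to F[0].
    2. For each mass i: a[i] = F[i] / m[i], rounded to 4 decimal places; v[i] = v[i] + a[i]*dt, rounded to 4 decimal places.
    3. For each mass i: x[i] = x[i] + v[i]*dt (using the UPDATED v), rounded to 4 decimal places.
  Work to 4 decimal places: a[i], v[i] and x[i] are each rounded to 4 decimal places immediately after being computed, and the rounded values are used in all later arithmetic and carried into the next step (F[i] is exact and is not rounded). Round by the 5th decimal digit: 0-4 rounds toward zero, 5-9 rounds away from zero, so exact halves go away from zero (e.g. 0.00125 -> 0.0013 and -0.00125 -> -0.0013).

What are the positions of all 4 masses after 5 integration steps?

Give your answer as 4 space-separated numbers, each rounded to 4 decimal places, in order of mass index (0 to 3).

Answer: 6.9966 13.8536 19.8762 25.6235

Derivation:
Step 0: x=[7.0000 14.0000 20.0000 25.0000] v=[0.0000 0.0000 0.0000 1.0000]
Step 1: x=[7.0000 13.9900 19.9900 25.1100] v=[0.0000 -0.1000 -0.1000 1.1000]
Step 2: x=[6.9999 13.9701 19.9712 25.2288] v=[-0.0010 -0.1990 -0.1880 1.1880]
Step 3: x=[6.9995 13.9405 19.9450 25.3550] v=[-0.0040 -0.2959 -0.2624 1.2622]
Step 4: x=[6.9985 13.9015 19.9128 25.4871] v=[-0.0099 -0.3896 -0.3219 1.3212]
Step 5: x=[6.9966 13.8536 19.8762 25.6235] v=[-0.0195 -0.4788 -0.3656 1.3638]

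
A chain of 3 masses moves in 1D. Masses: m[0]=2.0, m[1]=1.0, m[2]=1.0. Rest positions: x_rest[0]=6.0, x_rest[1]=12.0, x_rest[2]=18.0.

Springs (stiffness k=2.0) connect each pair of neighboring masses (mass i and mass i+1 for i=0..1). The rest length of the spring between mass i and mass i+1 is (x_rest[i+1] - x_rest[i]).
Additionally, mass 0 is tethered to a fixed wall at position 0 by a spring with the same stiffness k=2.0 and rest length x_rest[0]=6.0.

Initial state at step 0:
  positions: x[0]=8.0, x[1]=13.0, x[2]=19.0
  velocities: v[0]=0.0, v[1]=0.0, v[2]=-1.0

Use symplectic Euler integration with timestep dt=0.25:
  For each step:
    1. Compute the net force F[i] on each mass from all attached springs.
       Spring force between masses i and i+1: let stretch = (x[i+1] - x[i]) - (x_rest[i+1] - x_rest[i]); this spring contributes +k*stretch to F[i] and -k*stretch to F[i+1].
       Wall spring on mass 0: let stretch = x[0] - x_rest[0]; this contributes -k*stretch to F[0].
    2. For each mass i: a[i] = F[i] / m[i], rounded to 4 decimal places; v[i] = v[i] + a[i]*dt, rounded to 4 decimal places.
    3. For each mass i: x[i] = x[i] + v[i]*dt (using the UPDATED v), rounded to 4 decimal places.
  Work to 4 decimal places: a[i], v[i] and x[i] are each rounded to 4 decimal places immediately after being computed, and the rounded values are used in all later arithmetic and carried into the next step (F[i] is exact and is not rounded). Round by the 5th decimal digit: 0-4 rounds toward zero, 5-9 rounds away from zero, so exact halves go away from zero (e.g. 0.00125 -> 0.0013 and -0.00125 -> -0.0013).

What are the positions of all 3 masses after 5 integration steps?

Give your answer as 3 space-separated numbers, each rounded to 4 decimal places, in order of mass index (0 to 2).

Step 0: x=[8.0000 13.0000 19.0000] v=[0.0000 0.0000 -1.0000]
Step 1: x=[7.8125 13.1250 18.7500] v=[-0.7500 0.5000 -1.0000]
Step 2: x=[7.4688 13.2891 18.5469] v=[-1.3750 0.6563 -0.8125]
Step 3: x=[7.0220 13.3829 18.4366] v=[-1.7871 0.3751 -0.4414]
Step 4: x=[6.5339 13.3133 18.4446] v=[-1.9524 -0.2785 0.0318]
Step 5: x=[6.0612 13.0377 18.5612] v=[-1.8910 -1.1026 0.4662]

Answer: 6.0612 13.0377 18.5612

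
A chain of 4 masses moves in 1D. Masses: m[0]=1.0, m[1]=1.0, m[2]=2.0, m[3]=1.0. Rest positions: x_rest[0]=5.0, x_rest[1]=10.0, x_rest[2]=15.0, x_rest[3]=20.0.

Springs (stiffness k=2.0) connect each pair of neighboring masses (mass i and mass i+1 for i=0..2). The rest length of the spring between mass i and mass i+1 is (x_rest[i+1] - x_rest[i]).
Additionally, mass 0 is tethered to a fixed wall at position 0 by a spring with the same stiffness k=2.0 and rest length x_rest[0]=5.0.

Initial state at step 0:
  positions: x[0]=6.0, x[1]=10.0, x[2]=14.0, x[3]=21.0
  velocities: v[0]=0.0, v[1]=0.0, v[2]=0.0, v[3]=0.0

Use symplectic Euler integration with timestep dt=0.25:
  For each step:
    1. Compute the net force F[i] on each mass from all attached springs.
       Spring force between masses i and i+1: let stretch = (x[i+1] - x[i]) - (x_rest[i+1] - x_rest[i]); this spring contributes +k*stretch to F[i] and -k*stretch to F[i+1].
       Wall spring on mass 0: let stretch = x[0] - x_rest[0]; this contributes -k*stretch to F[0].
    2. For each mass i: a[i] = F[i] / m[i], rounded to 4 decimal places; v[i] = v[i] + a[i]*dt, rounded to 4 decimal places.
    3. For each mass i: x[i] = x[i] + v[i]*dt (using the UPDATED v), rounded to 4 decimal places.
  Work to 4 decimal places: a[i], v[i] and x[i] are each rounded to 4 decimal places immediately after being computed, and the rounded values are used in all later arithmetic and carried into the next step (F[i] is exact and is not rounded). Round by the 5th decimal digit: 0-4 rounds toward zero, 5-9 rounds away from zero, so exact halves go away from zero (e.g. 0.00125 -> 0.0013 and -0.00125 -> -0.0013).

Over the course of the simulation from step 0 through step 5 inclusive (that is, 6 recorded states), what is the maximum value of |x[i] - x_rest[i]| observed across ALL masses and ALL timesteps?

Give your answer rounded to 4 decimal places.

Answer: 1.1426

Derivation:
Step 0: x=[6.0000 10.0000 14.0000 21.0000] v=[0.0000 0.0000 0.0000 0.0000]
Step 1: x=[5.7500 10.0000 14.1875 20.7500] v=[-1.0000 0.0000 0.7500 -1.0000]
Step 2: x=[5.3125 9.9922 14.5235 20.3047] v=[-1.7500 -0.0313 1.3438 -1.7813]
Step 3: x=[4.7959 9.9658 14.9376 19.7617] v=[-2.0664 -0.1055 1.6563 -2.1719]
Step 4: x=[4.3261 9.9147 15.3425 19.2407] v=[-1.8794 -0.2046 1.6194 -2.0840]
Step 5: x=[4.0141 9.8435 15.6518 18.8574] v=[-1.2482 -0.2850 1.2370 -1.5331]
Max displacement = 1.1426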